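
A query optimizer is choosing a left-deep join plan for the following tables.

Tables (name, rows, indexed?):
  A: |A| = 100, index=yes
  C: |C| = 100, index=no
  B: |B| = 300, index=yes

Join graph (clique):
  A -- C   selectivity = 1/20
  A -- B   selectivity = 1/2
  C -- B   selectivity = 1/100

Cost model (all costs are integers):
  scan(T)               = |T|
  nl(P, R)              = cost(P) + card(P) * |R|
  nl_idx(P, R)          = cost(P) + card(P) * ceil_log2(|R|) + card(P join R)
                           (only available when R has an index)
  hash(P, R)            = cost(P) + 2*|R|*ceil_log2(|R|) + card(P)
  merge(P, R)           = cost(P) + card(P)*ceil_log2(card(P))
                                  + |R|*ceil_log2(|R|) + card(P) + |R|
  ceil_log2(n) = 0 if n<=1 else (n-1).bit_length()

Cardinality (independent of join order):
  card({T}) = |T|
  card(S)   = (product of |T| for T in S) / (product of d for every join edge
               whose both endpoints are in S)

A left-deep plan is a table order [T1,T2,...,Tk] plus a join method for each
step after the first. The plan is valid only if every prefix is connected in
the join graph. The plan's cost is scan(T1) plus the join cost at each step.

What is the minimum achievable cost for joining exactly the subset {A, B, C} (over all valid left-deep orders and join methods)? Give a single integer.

Selinger DP over subsets of {A,B,C}:
  {A}: scan cost=100, card=100
  {C}: scan cost=100, card=100
  {B}: scan cost=300, card=300
  {AC}: card=500; try (A,nl_idx)→1300, (C,hash)→1600, (A,hash)→1600, (C,merge)→1700, (A,merge)→1700, (C,nl)→10100 …(+1); best=1300 via (A,nl_idx)
  {AB}: card=15000; try (A,hash)→2000, (B,merge)→3900, (A,merge)→4100, (B,hash)→5600, (B,nl_idx)→16000, (A,nl_idx)→17400 …(+2); best=2000 via (A,hash)
  {BC}: card=300; try (B,nl_idx)→1300, (C,hash)→2000, (B,merge)→3900, (C,merge)→4100, (B,hash)→5600, (B,nl)→30100 …(+1); best=1300 via (B,nl_idx)
  {ABC}: card=750; try (A,hash)→3000, (A,nl_idx)→4150, (A,merge)→5100, (B,nl_idx)→6550, (B,hash)→7200, (B,merge)→9300 …(+5); best=3000 via (A,hash)

3000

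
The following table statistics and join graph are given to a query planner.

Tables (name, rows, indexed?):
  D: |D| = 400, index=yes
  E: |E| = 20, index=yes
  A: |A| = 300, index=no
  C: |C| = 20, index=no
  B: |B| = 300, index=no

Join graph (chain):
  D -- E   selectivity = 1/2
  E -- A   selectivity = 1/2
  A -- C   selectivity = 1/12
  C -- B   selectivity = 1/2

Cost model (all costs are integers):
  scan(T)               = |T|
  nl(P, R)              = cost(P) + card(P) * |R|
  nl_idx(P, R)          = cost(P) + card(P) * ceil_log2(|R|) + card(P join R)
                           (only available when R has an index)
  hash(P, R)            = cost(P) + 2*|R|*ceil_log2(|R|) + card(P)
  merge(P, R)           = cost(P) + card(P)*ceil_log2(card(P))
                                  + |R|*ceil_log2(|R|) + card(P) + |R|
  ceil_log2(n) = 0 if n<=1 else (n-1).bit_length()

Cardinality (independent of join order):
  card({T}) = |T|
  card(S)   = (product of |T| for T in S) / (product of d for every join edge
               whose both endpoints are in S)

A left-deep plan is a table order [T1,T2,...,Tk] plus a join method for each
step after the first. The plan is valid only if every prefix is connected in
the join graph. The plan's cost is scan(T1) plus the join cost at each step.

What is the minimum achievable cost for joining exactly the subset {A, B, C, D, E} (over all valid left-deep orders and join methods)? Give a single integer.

Selinger DP over subsets of {A,B,C,D,E}:
  {D}: scan cost=400, card=400
  {E}: scan cost=20, card=20
  {A}: scan cost=300, card=300
  {C}: scan cost=20, card=20
  {B}: scan cost=300, card=300
  {DE}: card=4000; try (E,hash)→1000, (D,merge)→4140, (D,nl_idx)→4200, (E,merge)→4520, (E,nl_idx)→6400, (D,hash)→7240 …(+2); best=1000 via (E,hash)
  {AE}: card=3000; try (E,hash)→800, (A,merge)→3140, (E,merge)→3420, (E,nl_idx)→4800, (A,hash)→5440, (A,nl)→6020 …(+1); best=800 via (E,hash)
  {AC}: card=500; try (C,hash)→800, (A,merge)→3140, (C,merge)→3420, (A,hash)→5440, (A,nl)→6020, (C,nl)→6300; best=800 via (C,hash)
  {BC}: card=3000; try (C,hash)→800, (B,merge)→3140, (C,merge)→3420, (B,hash)→5440, (B,nl)→6020, (C,nl)→6300; best=800 via (C,hash)
  {ADE}: card=600000; try (A,hash)→10400, (D,hash)→11000, (D,merge)→43800, (A,merge)→56000, (D,nl_idx)→627800, (D,nl)→1200800 …(+1); best=10400 via (A,hash)
  {ACE}: card=5000; try (E,hash)→1500, (C,hash)→4000, (E,merge)→5920, (E,nl_idx)→8300, (E,nl)→10800, (C,merge)→39920 …(+1); best=1500 via (E,hash)
  {ABC}: card=75000; try (B,hash)→6700, (B,merge)→8800, (A,hash)→9200, (A,merge)→42800, (B,nl)→150800, (A,nl)→900800; best=6700 via (B,hash)
  {ACDE}: card=1000000; try (D,hash)→13700, (D,merge)→75500, (C,hash)→610600, (D,nl_idx)→1046500, (D,nl)→2001500, (C,nl)→12010400 …(+1); best=13700 via (D,hash)
  {ABCE}: card=750000; try (B,hash)→11900, (B,merge)→74500, (E,hash)→81900, (E,nl_idx)→1131700, (E,merge)→1356820, (B,nl)→1501500 …(+1); best=11900 via (B,hash)
  {ABCDE}: card=150000000; try (D,hash)→769100, (B,hash)→1019100, (D,merge)→15765900, (B,merge)→21016700, (D,nl_idx)→156761900, (D,nl)→300011900 …(+1); best=769100 via (D,hash)

769100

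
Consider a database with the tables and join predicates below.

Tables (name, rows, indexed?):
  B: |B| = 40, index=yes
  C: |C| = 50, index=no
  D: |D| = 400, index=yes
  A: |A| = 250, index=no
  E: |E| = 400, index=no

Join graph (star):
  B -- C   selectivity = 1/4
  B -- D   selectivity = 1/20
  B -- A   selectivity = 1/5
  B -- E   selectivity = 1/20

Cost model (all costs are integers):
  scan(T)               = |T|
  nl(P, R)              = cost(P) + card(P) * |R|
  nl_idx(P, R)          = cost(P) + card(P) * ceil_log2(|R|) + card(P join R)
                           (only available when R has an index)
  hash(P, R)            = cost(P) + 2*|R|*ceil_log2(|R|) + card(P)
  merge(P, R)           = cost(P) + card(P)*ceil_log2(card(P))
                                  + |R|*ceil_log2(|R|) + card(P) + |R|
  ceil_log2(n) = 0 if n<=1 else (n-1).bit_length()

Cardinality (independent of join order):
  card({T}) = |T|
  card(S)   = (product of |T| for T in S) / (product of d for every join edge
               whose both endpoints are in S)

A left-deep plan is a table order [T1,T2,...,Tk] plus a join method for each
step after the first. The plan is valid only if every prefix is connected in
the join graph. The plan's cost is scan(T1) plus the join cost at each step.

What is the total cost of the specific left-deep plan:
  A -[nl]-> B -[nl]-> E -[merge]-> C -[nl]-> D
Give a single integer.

step 1: scan A: cost=250, card=250
step 2: join B via nl
    card(P join B) = 250*40/(5) = 2000
    cost = 250 + 250*40 = 10250
step 3: join E via nl
    card(P join E) = 2000*400/(20) = 40000
    cost = 10250 + 2000*400 = 810250
step 4: join C via merge
    card(P join C) = 40000*50/(4) = 500000
    cost = 810250 + 40000*16 + 50*6 + 40000 + 50 = 1490600
step 5: join D via nl
    card(P join D) = 500000*400/(20) = 10000000
    cost = 1490600 + 500000*400 = 201490600

201490600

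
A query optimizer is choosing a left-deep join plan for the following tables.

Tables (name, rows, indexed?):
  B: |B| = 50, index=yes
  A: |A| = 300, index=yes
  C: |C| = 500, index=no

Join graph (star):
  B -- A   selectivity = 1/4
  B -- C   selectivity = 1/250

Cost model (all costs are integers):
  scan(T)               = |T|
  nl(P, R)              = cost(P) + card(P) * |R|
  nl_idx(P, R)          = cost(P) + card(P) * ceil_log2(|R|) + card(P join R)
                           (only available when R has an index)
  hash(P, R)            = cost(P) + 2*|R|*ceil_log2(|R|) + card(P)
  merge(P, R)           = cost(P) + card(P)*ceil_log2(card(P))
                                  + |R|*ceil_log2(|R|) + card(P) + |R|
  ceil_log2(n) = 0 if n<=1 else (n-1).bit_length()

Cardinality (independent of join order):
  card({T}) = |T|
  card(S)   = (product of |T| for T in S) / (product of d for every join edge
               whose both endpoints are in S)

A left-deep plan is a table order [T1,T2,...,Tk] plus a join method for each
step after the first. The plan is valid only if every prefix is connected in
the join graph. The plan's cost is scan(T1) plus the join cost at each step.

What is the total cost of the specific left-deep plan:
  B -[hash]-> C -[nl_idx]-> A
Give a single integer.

17500

step 1: scan B: cost=50, card=50
step 2: join C via hash
    card(P join C) = 50*500/(250) = 100
    cost = 50 + 2*500*9 + 50 = 9100
step 3: join A via nl_idx
    card(P join A) = 100*300/(4) = 7500
    cost = 9100 + 100*9 + 7500 = 17500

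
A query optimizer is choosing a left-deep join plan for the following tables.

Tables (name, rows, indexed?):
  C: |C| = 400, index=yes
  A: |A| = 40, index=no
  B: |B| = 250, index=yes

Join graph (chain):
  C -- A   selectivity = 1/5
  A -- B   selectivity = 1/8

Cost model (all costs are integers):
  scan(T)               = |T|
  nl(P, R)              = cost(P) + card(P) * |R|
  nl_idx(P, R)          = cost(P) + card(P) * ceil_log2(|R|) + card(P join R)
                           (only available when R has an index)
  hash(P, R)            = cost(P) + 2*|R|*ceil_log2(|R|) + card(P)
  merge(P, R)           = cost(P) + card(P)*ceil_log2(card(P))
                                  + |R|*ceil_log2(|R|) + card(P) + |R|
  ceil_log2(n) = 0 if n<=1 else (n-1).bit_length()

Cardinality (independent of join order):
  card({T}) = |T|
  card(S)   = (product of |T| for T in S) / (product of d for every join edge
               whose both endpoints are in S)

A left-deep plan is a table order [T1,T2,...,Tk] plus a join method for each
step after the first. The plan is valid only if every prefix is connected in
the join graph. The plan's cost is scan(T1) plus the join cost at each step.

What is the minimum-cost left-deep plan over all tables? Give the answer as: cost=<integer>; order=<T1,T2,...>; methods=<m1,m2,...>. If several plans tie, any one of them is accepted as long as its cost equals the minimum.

Selinger DP (subsets sized 1..n):
  {C}: scan cost=400, card=400
  {A}: scan cost=40, card=40
  {B}: scan cost=250, card=250
  {AC}: card=3200; try (A,hash)→1280, (C,nl_idx)→3600, (C,merge)→4320, (A,merge)→4680, (C,hash)→7280, (C,nl)→16040 …(+1); best=1280 via (A,hash)
  {AB}: card=1250; try (A,hash)→980, (B,nl_idx)→1610, (B,merge)→2570, (A,merge)→2780, (B,hash)→4080, (B,nl)→10040 …(+1); best=980 via (A,hash)
  {ABC}: card=100000; try (B,hash)→8480, (C,hash)→9430, (C,merge)→19980, (B,merge)→45130, (C,nl_idx)→112230, (B,nl_idx)→126880 …(+2); best=8480 via (B,hash)

cost=8480; order=C,A,B; methods=hash,hash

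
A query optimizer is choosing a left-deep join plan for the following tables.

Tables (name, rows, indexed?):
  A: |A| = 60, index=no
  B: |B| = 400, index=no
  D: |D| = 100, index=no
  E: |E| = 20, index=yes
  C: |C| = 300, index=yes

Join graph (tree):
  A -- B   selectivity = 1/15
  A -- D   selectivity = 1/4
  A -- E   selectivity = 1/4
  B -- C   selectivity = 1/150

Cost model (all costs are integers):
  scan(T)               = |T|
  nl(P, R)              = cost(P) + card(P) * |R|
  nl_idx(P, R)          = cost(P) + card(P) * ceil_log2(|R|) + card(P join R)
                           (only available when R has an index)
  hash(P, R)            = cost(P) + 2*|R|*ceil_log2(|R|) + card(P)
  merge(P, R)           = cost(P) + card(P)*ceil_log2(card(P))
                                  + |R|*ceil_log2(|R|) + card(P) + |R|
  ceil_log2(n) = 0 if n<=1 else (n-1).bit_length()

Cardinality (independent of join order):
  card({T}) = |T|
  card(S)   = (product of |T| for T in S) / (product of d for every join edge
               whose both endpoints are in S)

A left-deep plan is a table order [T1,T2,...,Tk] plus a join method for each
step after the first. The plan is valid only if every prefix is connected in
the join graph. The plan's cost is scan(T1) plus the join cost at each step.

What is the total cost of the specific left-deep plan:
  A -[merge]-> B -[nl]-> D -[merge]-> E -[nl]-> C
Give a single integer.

60844600

step 1: scan A: cost=60, card=60
step 2: join B via merge
    card(P join B) = 60*400/(15) = 1600
    cost = 60 + 60*6 + 400*9 + 60 + 400 = 4480
step 3: join D via nl
    card(P join D) = 1600*100/(4) = 40000
    cost = 4480 + 1600*100 = 164480
step 4: join E via merge
    card(P join E) = 40000*20/(4) = 200000
    cost = 164480 + 40000*16 + 20*5 + 40000 + 20 = 844600
step 5: join C via nl
    card(P join C) = 200000*300/(150) = 400000
    cost = 844600 + 200000*300 = 60844600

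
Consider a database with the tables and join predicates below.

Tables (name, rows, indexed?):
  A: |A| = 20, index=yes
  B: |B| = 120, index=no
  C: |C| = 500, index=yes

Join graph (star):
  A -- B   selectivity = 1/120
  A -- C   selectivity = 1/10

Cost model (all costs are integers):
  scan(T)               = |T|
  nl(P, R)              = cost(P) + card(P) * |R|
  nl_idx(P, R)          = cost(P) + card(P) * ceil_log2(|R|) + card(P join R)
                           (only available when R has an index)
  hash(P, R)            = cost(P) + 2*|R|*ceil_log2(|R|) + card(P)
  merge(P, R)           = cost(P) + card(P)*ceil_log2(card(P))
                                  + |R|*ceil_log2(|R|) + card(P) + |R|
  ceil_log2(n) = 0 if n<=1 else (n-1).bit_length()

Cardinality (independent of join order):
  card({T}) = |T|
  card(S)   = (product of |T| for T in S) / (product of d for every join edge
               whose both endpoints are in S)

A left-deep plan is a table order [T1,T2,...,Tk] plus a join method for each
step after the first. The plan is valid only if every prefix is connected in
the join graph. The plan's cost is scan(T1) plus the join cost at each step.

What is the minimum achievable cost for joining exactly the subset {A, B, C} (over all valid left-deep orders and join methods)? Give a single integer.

Selinger DP over subsets of {A,B,C}:
  {A}: scan cost=20, card=20
  {B}: scan cost=120, card=120
  {C}: scan cost=500, card=500
  {AB}: card=20; try (A,hash)→440, (A,nl_idx)→740, (B,merge)→1100, (A,merge)→1200, (B,hash)→1720, (B,nl)→2420 …(+1); best=440 via (A,hash)
  {AC}: card=1000; try (C,nl_idx)→1200, (A,hash)→1200, (A,nl_idx)→4000, (C,merge)→5140, (A,merge)→5620, (C,hash)→9040 …(+2); best=1200 via (C,nl_idx)
  {ABC}: card=1000; try (C,nl_idx)→1620, (B,hash)→3880, (C,merge)→5560, (C,hash)→9460, (C,nl)→10440, (B,merge)→13160 …(+1); best=1620 via (C,nl_idx)

1620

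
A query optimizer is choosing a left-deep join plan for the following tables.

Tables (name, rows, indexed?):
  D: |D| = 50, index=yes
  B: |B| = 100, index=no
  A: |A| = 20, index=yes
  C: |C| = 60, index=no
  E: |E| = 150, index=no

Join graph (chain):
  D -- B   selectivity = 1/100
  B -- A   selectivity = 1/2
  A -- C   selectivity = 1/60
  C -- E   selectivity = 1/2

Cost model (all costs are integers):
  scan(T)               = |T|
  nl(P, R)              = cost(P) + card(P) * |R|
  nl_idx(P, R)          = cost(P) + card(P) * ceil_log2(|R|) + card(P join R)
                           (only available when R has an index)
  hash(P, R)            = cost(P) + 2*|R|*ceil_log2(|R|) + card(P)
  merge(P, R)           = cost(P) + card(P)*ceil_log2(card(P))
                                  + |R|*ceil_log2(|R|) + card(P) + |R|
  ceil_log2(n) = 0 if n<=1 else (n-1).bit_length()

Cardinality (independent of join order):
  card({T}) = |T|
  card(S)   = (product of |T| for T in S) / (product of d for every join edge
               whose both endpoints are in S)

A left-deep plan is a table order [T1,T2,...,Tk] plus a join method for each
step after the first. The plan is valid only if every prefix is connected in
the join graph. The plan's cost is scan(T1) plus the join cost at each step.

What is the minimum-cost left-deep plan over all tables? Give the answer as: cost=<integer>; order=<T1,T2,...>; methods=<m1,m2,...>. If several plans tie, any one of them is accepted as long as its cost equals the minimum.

Selinger DP (subsets sized 1..n):
  {D}: scan cost=50, card=50
  {B}: scan cost=100, card=100
  {A}: scan cost=20, card=20
  {C}: scan cost=60, card=60
  {E}: scan cost=150, card=150
  {BD}: card=50; try (D,nl_idx)→750, (D,hash)→800, (B,merge)→1200, (D,merge)→1250, (B,hash)→1500, (B,nl)→5050 …(+1); best=750 via (D,nl_idx)
  {AB}: card=1000; try (A,hash)→400, (B,merge)→940, (A,merge)→1020, (B,hash)→1440, (A,nl_idx)→1600, (B,nl)→2020 …(+1); best=400 via (A,hash)
  {AC}: card=20; try (A,hash)→320, (A,nl_idx)→380, (C,merge)→560, (A,merge)→600, (C,hash)→760, (C,nl)→1220 …(+1); best=320 via (A,hash)
  {CE}: card=4500; try (C,hash)→1020, (E,merge)→1830, (C,merge)→1920, (E,hash)→2520, (E,nl)→9060, (C,nl)→9150; best=1020 via (C,hash)
  {ABD}: card=500; try (A,hash)→1000, (A,merge)→1220, (A,nl_idx)→1500, (A,nl)→1750, (D,hash)→2000, (D,nl_idx)→6900 …(+2); best=1000 via (A,hash)
  {ABC}: card=1000; try (B,merge)→1240, (B,hash)→1740, (C,hash)→2120, (B,nl)→2320, (C,merge)→11820, (C,nl)→60400; best=1240 via (B,merge)
  {ACE}: card=1500; try (E,merge)→1790, (E,hash)→2740, (E,nl)→3320, (A,hash)→5720, (A,nl_idx)→25020, (A,merge)→64140 …(+1); best=1790 via (E,merge)
  {ABCD}: card=500; try (C,hash)→2220, (D,hash)→2840, (C,merge)→6420, (D,nl_idx)→7740, (D,merge)→12590, (C,nl)→31000 …(+1); best=2220 via (C,hash)
  {ABCE}: card=75000; try (E,hash)→4640, (B,hash)→4690, (E,merge)→13590, (B,merge)→20590, (E,nl)→151240, (B,nl)→151790; best=4640 via (E,hash)
  {ABCDE}: card=37500; try (E,hash)→5120, (E,merge)→8570, (E,nl)→77220, (D,hash)→80240, (D,nl_idx)→492140, (D,merge)→1354990 …(+1); best=5120 via (E,hash)

cost=5120; order=B,D,A,C,E; methods=nl_idx,hash,hash,hash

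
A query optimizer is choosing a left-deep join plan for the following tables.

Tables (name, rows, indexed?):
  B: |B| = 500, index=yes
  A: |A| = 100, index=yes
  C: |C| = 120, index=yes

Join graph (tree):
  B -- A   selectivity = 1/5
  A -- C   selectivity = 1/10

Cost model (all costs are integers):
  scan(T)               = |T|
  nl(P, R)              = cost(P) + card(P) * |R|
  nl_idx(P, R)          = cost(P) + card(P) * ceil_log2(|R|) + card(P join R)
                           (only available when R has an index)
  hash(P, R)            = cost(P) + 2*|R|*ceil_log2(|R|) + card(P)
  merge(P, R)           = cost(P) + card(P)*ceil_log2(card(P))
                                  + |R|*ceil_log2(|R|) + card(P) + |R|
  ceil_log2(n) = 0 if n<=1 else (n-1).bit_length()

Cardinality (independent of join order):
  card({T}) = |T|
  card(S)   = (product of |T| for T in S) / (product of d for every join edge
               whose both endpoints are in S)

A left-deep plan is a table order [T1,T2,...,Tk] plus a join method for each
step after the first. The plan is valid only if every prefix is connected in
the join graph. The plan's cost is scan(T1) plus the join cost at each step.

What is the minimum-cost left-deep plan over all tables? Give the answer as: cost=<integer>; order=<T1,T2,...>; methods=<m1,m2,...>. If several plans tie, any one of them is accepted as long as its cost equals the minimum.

cost=11840; order=C,A,B; methods=hash,hash

Selinger DP (subsets sized 1..n):
  {B}: scan cost=500, card=500
  {A}: scan cost=100, card=100
  {C}: scan cost=120, card=120
  {AB}: card=10000; try (A,hash)→2400, (B,merge)→5900, (A,merge)→6300, (B,hash)→9200, (B,nl_idx)→11000, (A,nl_idx)→14000 …(+2); best=2400 via (A,hash)
  {AC}: card=1200; try (A,hash)→1640, (C,merge)→1860, (C,hash)→1880, (A,merge)→1880, (C,nl_idx)→2000, (A,nl_idx)→2160 …(+2); best=1640 via (A,hash)
  {ABC}: card=120000; try (B,hash)→11840, (C,hash)→14080, (B,merge)→21040, (B,nl_idx)→132440, (C,merge)→153360, (C,nl_idx)→192400 …(+2); best=11840 via (B,hash)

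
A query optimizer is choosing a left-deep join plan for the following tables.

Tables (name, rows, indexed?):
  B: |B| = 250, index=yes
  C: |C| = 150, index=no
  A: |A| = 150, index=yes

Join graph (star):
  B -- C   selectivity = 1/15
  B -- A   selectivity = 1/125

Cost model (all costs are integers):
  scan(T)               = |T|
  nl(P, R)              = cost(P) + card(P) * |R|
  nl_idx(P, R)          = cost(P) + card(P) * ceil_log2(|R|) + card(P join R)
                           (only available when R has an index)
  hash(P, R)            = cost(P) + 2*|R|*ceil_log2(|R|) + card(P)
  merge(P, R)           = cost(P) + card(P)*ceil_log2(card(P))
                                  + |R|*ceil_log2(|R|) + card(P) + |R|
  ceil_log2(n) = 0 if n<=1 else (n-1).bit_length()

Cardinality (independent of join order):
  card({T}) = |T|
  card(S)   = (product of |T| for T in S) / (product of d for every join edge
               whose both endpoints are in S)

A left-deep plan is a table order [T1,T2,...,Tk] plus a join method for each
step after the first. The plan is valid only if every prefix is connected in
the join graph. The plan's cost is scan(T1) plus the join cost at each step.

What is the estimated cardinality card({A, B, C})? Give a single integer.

3000

Tables in S: A(150), B(250), C(150)
Edges inside S: B-C(d=15), B-A(d=125)
numerator = 150 * 250 * 150 = 5625000
denominator = 15 * 125 = 1875
card(S) = 5625000 / 1875 = 3000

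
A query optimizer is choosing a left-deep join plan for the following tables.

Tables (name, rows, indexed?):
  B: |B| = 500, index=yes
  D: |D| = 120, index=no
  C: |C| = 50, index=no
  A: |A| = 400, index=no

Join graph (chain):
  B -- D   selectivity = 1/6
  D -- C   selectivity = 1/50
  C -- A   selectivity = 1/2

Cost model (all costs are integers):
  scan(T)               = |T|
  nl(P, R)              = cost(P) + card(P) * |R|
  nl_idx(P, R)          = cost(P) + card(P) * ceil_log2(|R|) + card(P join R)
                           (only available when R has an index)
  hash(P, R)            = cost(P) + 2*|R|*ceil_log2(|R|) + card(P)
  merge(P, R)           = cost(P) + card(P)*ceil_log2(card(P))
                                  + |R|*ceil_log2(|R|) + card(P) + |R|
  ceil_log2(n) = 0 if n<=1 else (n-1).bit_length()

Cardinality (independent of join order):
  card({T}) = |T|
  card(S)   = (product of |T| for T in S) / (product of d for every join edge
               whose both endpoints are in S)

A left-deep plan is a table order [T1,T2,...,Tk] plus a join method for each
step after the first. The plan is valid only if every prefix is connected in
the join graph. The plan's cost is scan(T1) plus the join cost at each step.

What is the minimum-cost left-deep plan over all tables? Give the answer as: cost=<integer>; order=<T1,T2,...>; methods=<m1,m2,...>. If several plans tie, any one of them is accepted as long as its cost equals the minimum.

cost=24000; order=D,C,B,A; methods=hash,merge,hash

Selinger DP (subsets sized 1..n):
  {B}: scan cost=500, card=500
  {D}: scan cost=120, card=120
  {C}: scan cost=50, card=50
  {A}: scan cost=400, card=400
  {BD}: card=10000; try (D,hash)→2680, (B,merge)→6080, (D,merge)→6460, (B,hash)→9240, (B,nl_idx)→11200, (B,nl)→60120 …(+1); best=2680 via (D,hash)
  {CD}: card=120; try (C,hash)→840, (D,merge)→1360, (C,merge)→1430, (D,hash)→1780, (D,nl)→6050, (C,nl)→6120; best=840 via (C,hash)
  {AC}: card=10000; try (C,hash)→1400, (A,merge)→4400, (C,merge)→4750, (A,hash)→7300, (A,nl)→20050, (C,nl)→20400; best=1400 via (C,hash)
  {BCD}: card=10000; try (B,merge)→6800, (B,hash)→9960, (B,nl_idx)→11920, (C,hash)→13280, (B,nl)→60840, (C,merge)→153030 …(+1); best=6800 via (B,merge)
  {ACD}: card=24000; try (A,merge)→5800, (A,hash)→8160, (D,hash)→13080, (A,nl)→48840, (D,merge)→152360, (D,nl)→1201400; best=5800 via (A,merge)
  {ABCD}: card=2000000; try (A,hash)→24000, (B,hash)→38800, (A,merge)→160800, (B,merge)→394800, (B,nl_idx)→2221800, (A,nl)→4006800 …(+1); best=24000 via (A,hash)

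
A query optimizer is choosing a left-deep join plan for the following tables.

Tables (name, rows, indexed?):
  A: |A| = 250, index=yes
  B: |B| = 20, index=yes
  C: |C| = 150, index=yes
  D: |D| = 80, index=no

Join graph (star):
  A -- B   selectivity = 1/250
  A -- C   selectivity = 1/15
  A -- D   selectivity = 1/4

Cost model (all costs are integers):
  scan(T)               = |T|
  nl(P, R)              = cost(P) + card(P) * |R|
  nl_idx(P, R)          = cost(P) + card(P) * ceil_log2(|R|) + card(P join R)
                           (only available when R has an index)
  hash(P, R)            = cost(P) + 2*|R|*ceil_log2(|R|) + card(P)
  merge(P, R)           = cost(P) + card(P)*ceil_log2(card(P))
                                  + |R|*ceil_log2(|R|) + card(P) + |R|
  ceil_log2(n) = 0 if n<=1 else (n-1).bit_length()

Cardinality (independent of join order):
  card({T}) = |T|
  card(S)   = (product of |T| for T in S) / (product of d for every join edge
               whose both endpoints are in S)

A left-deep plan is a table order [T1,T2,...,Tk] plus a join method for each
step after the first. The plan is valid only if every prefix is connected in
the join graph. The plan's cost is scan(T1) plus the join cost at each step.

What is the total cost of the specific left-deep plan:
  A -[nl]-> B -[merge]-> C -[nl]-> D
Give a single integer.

22720

step 1: scan A: cost=250, card=250
step 2: join B via nl
    card(P join B) = 250*20/(250) = 20
    cost = 250 + 250*20 = 5250
step 3: join C via merge
    card(P join C) = 20*150/(15) = 200
    cost = 5250 + 20*5 + 150*8 + 20 + 150 = 6720
step 4: join D via nl
    card(P join D) = 200*80/(4) = 4000
    cost = 6720 + 200*80 = 22720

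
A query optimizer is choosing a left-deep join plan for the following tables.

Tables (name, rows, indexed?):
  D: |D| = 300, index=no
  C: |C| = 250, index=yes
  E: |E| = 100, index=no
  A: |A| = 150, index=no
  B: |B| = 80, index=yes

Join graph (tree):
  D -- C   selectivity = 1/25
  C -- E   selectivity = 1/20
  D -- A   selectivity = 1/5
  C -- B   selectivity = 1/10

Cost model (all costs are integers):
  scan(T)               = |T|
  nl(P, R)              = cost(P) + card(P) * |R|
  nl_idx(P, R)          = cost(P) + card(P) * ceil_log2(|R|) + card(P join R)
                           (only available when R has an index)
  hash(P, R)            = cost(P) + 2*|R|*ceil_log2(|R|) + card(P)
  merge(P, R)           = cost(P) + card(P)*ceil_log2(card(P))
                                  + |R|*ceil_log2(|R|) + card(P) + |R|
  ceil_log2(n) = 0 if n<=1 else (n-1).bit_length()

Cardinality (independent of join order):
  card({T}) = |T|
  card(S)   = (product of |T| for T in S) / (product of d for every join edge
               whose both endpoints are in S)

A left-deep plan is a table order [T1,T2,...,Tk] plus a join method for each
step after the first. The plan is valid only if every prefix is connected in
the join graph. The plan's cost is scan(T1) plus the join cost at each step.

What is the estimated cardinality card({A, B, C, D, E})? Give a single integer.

Tables in S: A(150), B(80), C(250), D(300), E(100)
Edges inside S: D-C(d=25), C-E(d=20), D-A(d=5), C-B(d=10)
numerator = 150 * 80 * 250 * 300 * 100 = 90000000000
denominator = 25 * 20 * 5 * 10 = 25000
card(S) = 90000000000 / 25000 = 3600000

3600000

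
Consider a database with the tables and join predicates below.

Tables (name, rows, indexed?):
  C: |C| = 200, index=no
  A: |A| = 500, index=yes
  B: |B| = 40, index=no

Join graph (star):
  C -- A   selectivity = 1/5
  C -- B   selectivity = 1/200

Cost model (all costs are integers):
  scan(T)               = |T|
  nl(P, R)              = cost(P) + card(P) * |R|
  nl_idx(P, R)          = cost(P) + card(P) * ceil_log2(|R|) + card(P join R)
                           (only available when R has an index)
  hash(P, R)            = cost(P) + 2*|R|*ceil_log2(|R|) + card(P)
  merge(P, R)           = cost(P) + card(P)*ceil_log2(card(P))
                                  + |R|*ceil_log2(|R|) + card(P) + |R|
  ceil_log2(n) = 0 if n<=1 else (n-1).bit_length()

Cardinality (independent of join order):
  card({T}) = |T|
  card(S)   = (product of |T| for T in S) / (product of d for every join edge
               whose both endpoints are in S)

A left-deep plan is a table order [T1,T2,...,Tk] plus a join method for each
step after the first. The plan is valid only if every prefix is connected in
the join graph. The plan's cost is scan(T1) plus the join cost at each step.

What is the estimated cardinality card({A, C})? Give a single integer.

Tables in S: A(500), C(200)
Edges inside S: C-A(d=5)
numerator = 500 * 200 = 100000
denominator = 5 = 5
card(S) = 100000 / 5 = 20000

20000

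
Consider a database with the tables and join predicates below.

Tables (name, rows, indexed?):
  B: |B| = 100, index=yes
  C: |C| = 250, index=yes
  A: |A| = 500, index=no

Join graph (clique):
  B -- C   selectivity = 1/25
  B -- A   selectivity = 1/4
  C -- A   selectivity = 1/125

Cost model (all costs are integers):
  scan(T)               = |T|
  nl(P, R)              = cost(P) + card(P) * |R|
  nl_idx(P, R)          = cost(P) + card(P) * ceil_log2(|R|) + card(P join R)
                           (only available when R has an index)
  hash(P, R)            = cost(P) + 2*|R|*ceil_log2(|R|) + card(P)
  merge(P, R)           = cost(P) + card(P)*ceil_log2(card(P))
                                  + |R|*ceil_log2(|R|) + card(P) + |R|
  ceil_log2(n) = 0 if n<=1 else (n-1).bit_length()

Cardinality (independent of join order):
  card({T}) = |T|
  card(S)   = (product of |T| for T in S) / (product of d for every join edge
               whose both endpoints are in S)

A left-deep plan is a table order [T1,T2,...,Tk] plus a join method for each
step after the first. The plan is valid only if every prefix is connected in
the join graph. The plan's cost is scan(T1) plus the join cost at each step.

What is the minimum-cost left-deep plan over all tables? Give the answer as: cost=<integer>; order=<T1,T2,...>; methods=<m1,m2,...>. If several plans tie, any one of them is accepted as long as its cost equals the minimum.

Selinger DP (subsets sized 1..n):
  {B}: scan cost=100, card=100
  {C}: scan cost=250, card=250
  {A}: scan cost=500, card=500
  {BC}: card=1000; try (C,nl_idx)→1900, (B,hash)→1900, (B,nl_idx)→3000, (C,merge)→3150, (B,merge)→3300, (C,hash)→4200 …(+2); best=1900 via (C,nl_idx)
  {AB}: card=12500; try (B,hash)→2400, (A,merge)→5900, (B,merge)→6300, (A,hash)→9200, (B,nl_idx)→16500, (A,nl)→50100 …(+1); best=2400 via (B,hash)
  {AC}: card=1000; try (C,hash)→5000, (C,nl_idx)→5500, (A,merge)→7500, (C,merge)→7750, (A,hash)→9500, (A,nl)→125250 …(+1); best=5000 via (C,hash)
  {ABC}: card=1000; try (B,hash)→7400, (A,hash)→11900, (B,nl_idx)→13000, (B,merge)→16800, (A,merge)→17900, (C,hash)→18900 …(+5); best=7400 via (B,hash)

cost=7400; order=A,C,B; methods=hash,hash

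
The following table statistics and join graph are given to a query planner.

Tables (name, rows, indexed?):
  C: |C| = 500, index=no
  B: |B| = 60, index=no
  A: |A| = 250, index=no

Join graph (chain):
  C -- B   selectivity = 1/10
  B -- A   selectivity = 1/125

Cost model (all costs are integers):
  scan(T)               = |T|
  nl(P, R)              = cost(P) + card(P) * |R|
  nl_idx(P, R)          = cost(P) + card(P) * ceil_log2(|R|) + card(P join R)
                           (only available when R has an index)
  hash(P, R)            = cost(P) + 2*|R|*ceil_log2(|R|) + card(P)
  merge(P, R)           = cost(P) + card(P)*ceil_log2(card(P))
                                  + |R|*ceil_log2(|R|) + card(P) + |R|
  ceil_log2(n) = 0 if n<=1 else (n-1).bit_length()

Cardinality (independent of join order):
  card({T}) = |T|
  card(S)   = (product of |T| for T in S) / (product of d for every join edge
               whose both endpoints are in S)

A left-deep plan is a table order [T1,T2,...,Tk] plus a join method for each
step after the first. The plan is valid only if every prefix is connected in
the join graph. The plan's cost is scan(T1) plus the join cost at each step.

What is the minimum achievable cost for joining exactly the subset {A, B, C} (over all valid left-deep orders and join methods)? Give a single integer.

Selinger DP over subsets of {A,B,C}:
  {C}: scan cost=500, card=500
  {B}: scan cost=60, card=60
  {A}: scan cost=250, card=250
  {BC}: card=3000; try (B,hash)→1720, (C,merge)→5480, (B,merge)→5920, (C,hash)→9120, (C,nl)→30060, (B,nl)→30500; best=1720 via (B,hash)
  {AB}: card=120; try (B,hash)→1220, (A,merge)→2730, (B,merge)→2920, (A,hash)→4120, (A,nl)→15060, (B,nl)→15250; best=1220 via (B,hash)
  {ABC}: card=6000; try (C,merge)→7180, (A,hash)→8720, (C,hash)→10340, (A,merge)→42970, (C,nl)→61220, (A,nl)→751720; best=7180 via (C,merge)

7180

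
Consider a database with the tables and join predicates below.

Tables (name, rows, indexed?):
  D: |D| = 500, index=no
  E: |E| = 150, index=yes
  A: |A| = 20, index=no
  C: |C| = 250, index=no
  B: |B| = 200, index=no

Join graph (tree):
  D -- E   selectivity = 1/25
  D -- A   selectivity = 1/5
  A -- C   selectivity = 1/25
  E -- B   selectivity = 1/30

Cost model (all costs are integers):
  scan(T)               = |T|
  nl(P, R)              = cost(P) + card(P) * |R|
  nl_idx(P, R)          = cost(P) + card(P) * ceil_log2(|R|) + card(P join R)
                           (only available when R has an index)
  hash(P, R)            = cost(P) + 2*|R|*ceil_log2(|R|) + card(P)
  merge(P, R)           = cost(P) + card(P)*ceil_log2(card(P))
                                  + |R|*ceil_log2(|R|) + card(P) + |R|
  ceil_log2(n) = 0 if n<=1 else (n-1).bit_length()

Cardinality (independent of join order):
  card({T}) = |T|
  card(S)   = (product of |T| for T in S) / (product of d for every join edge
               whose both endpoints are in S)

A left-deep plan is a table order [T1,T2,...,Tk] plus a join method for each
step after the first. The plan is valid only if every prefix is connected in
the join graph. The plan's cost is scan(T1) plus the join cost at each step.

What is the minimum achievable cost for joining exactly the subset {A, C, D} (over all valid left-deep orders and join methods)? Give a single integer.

Selinger DP over subsets of {A,C,D}:
  {D}: scan cost=500, card=500
  {A}: scan cost=20, card=20
  {C}: scan cost=250, card=250
  {AD}: card=2000; try (A,hash)→1200, (D,merge)→5140, (A,merge)→5620, (D,hash)→9040, (D,nl)→10020, (A,nl)→10500; best=1200 via (A,hash)
  {AC}: card=200; try (A,hash)→700, (C,merge)→2390, (A,merge)→2620, (C,hash)→4040, (C,nl)→5020, (A,nl)→5250; best=700 via (A,hash)
  {ACD}: card=20000; try (C,hash)→7200, (D,merge)→7500, (D,hash)→9900, (C,merge)→27450, (D,nl)→100700, (C,nl)→501200; best=7200 via (C,hash)

7200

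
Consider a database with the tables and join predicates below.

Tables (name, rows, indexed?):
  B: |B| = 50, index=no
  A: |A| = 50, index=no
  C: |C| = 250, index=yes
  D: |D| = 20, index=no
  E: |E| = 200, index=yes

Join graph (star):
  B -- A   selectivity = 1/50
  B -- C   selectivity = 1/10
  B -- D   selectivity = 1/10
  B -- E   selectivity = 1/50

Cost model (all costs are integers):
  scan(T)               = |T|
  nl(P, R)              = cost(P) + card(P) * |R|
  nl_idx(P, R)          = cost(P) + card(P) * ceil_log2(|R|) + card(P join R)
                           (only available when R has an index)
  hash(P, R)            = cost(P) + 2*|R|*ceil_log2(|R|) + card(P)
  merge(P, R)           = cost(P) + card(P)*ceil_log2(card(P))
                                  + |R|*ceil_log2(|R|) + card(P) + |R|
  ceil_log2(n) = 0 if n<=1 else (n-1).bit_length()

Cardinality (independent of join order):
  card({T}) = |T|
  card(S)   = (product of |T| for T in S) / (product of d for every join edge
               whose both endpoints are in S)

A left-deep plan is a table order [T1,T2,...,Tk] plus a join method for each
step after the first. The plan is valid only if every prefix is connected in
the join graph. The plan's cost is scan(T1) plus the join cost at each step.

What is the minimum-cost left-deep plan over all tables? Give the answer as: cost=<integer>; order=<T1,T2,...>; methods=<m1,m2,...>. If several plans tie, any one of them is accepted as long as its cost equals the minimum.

Selinger DP (subsets sized 1..n):
  {B}: scan cost=50, card=50
  {A}: scan cost=50, card=50
  {C}: scan cost=250, card=250
  {D}: scan cost=20, card=20
  {E}: scan cost=200, card=200
  {AB}: card=50; try (B,hash)→700, (A,hash)→700, (B,merge)→750, (A,merge)→750, (B,nl)→2550, (A,nl)→2550; best=700 via (B,hash)
  {BC}: card=1250; try (B,hash)→1100, (C,nl_idx)→1700, (C,merge)→2650, (B,merge)→2850, (C,hash)→4100, (C,nl)→12550 …(+1); best=1100 via (B,hash)
  {BD}: card=100; try (D,hash)→300, (B,merge)→490, (D,merge)→520, (B,hash)→640, (B,nl)→1020, (D,nl)→1050; best=300 via (D,hash)
  {BE}: card=200; try (E,nl_idx)→650, (B,hash)→1000, (E,merge)→2200, (B,merge)→2350, (E,hash)→3300, (E,nl)→10050 …(+1); best=650 via (E,nl_idx)
  {ABC}: card=1250; try (C,nl_idx)→2350, (A,hash)→2950, (C,merge)→3300, (C,hash)→4750, (C,nl)→13200, (A,merge)→16450 …(+1); best=2350 via (C,nl_idx)
  {ABD}: card=100; try (D,hash)→950, (A,hash)→1000, (D,merge)→1170, (A,merge)→1450, (D,nl)→1700, (A,nl)→5300; best=950 via (D,hash)
  {ABE}: card=200; try (E,nl_idx)→1300, (A,hash)→1450, (A,merge)→2800, (E,merge)→2850, (E,hash)→3950, (A,nl)→10650 …(+1); best=1300 via (E,nl_idx)
  {BCD}: card=2500; try (D,hash)→2550, (C,merge)→3350, (C,nl_idx)→3600, (C,hash)→4400, (D,merge)→16220, (C,nl)→25300 …(+1); best=2550 via (D,hash)
  {BCE}: card=5000; try (C,merge)→4700, (C,hash)→4850, (E,hash)→5550, (C,nl_idx)→7250, (E,nl_idx)→16100, (E,merge)→17900 …(+2); best=4700 via (C,merge)
  {BDE}: card=400; try (D,hash)→1050, (E,nl_idx)→1500, (D,merge)→2570, (E,merge)→2900, (E,hash)→3600, (D,nl)→4650 …(+1); best=1050 via (D,hash)
  {ABCD}: card=2500; try (D,hash)→3800, (C,merge)→4000, (C,nl_idx)→4250, (C,hash)→5050, (A,hash)→5650, (D,merge)→17470 …(+4); best=3800 via (D,hash)
  {ABCE}: card=5000; try (C,merge)→5350, (C,hash)→5500, (E,hash)→6800, (C,nl_idx)→7900, (A,hash)→10300, (E,nl_idx)→17350 …(+5); best=5350 via (C,merge)
  {ABDE}: card=400; try (D,hash)→1700, (A,hash)→2050, (E,nl_idx)→2150, (D,merge)→3220, (E,merge)→3550, (E,hash)→4250 …(+4); best=1700 via (D,hash)
  {BCDE}: card=10000; try (C,hash)→5450, (C,merge)→7300, (E,hash)→8250, (D,hash)→9900, (C,nl_idx)→14250, (E,nl_idx)→32550 …(+5); best=5450 via (C,hash)
  {ABCDE}: card=10000; try (C,hash)→6100, (C,merge)→7950, (E,hash)→9500, (D,hash)→10550, (C,nl_idx)→14900, (A,hash)→16050 …(+8); best=6100 via (C,hash)

cost=6100; order=A,B,E,D,C; methods=hash,nl_idx,hash,hash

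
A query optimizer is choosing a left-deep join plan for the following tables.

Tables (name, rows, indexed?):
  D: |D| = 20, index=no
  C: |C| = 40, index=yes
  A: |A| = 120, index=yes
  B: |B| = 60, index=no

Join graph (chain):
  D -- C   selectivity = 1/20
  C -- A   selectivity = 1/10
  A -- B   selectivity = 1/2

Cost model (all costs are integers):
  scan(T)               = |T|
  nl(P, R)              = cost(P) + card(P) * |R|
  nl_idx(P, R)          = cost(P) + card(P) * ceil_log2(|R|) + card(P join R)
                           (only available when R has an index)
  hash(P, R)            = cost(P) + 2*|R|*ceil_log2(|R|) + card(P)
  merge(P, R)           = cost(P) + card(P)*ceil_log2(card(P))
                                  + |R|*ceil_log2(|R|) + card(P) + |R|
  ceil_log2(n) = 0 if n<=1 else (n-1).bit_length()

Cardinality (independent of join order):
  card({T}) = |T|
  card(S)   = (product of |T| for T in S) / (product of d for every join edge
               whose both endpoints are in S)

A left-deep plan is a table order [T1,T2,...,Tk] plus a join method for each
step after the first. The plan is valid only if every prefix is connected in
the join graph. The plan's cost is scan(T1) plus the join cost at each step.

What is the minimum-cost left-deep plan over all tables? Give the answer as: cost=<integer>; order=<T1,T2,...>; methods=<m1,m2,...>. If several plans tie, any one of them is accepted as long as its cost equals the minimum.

Selinger DP (subsets sized 1..n):
  {D}: scan cost=20, card=20
  {C}: scan cost=40, card=40
  {A}: scan cost=120, card=120
  {B}: scan cost=60, card=60
  {CD}: card=40; try (C,nl_idx)→180, (D,hash)→280, (C,merge)→420, (D,merge)→440, (C,hash)→520, (C,nl)→820 …(+1); best=180 via (C,nl_idx)
  {AC}: card=480; try (C,hash)→720, (A,nl_idx)→800, (A,merge)→1280, (C,nl_idx)→1320, (C,merge)→1360, (A,hash)→1760 …(+2); best=720 via (C,hash)
  {AB}: card=3600; try (B,hash)→960, (A,merge)→1440, (B,merge)→1500, (A,hash)→1800, (A,nl_idx)→4080, (A,nl)→7260 …(+1); best=960 via (B,hash)
  {ACD}: card=480; try (A,nl_idx)→940, (D,hash)→1400, (A,merge)→1420, (A,hash)→1900, (A,nl)→4980, (D,merge)→5640 …(+1); best=940 via (A,nl_idx)
  {ABC}: card=14400; try (B,hash)→1920, (C,hash)→5040, (B,merge)→5940, (B,nl)→29520, (C,nl_idx)→36960, (C,merge)→48040 …(+1); best=1920 via (B,hash)
  {ABCD}: card=14400; try (B,hash)→2140, (B,merge)→6160, (D,hash)→16520, (B,nl)→29740, (D,merge)→218040, (D,nl)→289920; best=2140 via (B,hash)

cost=2140; order=D,C,A,B; methods=nl_idx,nl_idx,hash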